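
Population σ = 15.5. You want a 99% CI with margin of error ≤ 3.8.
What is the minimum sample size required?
n ≥ 111

For margin E ≤ 3.8:
n ≥ (z* · σ / E)²
n ≥ (2.576 · 15.5 / 3.8)²
n ≥ 110.40

Minimum n = 111 (rounding up)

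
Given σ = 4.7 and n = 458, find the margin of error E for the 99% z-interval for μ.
Margin of error = 0.57

Margin of error = z* · σ/√n
= 2.576 · 4.7/√458
= 2.576 · 4.7/21.4009
= 0.57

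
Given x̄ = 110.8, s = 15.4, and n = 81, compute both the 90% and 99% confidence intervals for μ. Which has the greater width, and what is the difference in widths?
99% CI is wider by 3.34

df = 80
90% CI: t* = 1.664, (107.95, 113.65), width = 2 · t* · s/√n = 5.69
99% CI: t* = 2.639, (106.28, 115.32), width = 2 · t* · s/√n = 9.03

The 99% CI is wider by 9.03 - 5.69 = 3.34.
Higher confidence requires a wider interval.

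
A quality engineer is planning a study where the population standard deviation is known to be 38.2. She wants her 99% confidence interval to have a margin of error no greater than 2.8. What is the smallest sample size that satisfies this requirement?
n ≥ 1236

For margin E ≤ 2.8:
n ≥ (z* · σ / E)²
n ≥ (2.576 · 38.2 / 2.8)²
n ≥ 1235.10

Minimum n = 1236 (rounding up)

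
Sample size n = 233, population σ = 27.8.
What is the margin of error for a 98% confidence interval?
Margin of error = 4.24

Margin of error = z* · σ/√n
= 2.326 · 27.8/√233
= 2.326 · 27.8/15.2643
= 4.24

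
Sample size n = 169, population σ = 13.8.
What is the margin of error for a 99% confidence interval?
Margin of error = 2.73

Margin of error = z* · σ/√n
= 2.576 · 13.8/√169
= 2.576 · 13.8/13.0000
= 2.73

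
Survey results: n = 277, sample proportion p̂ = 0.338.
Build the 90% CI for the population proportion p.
(0.291, 0.385)

Proportion CI:
SE = √(p̂(1-p̂)/n) = √(0.338 · 0.662 / 277) = 0.02842

z* = 1.645
Margin = z* · SE = 1.645 · 0.02842 = 0.0468

CI: 0.338 ± 0.0468 = (0.291, 0.385)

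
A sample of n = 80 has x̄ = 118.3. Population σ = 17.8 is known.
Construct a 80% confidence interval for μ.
(115.75, 120.85)

z-interval (σ known):
z* = 1.282 for 80% confidence

Margin of error = z* · σ/√n = 1.282 · 17.8/√80 = 2.55

CI: (118.3 - 2.55, 118.3 + 2.55) = (115.75, 120.85)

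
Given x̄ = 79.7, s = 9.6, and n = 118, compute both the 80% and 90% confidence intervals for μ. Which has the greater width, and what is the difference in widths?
90% CI is wider by 0.65

df = 117
80% CI: t* = 1.289, (78.56, 80.84), width = 2 · t* · s/√n = 2.28
90% CI: t* = 1.658, (78.23, 81.17), width = 2 · t* · s/√n = 2.93

The 90% CI is wider by 2.93 - 2.28 = 0.65.
Higher confidence requires a wider interval.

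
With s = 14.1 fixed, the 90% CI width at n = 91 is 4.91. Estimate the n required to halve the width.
n ≈ 364

CI width ∝ 1/√n
To reduce width by factor 2, need √n to grow by 2 → need 2² = 4 times as many samples.

Current: n = 91, width = 4.91
New: n = 364, width ≈ 2.44

Width reduced by factor of 4.91/2.44 = 2.01.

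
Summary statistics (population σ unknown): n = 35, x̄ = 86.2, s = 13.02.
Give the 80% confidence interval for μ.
(83.32, 89.08)

t-interval (σ unknown):
df = n - 1 = 34
t* = 1.307 for 80% confidence

Margin of error = t* · s/√n = 1.307 · 13.02/√35 = 2.88

CI: (83.32, 89.08)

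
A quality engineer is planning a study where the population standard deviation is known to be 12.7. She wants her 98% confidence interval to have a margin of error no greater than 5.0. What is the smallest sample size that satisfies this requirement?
n ≥ 35

For margin E ≤ 5.0:
n ≥ (z* · σ / E)²
n ≥ (2.326 · 12.7 / 5.0)²
n ≥ 34.90

Minimum n = 35 (rounding up)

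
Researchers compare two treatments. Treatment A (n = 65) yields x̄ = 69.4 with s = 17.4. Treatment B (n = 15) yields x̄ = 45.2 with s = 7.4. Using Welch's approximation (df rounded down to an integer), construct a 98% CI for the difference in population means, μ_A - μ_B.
(17.29, 31.11)

Difference: x̄₁ - x̄₂ = 24.20
SE = √(s₁²/n₁ + s₂²/n₂) = √(17.4²/65 + 7.4²/15) = 2.8824
df = 53.47 → 53 (Welch–Satterthwaite, rounded down)
t* = 2.399

CI: 24.20 ± 2.399 · 2.8824 = 24.20 ± 6.91 = (17.29, 31.11)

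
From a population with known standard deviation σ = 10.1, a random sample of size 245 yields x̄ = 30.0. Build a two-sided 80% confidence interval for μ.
(29.17, 30.83)

z-interval (σ known):
z* = 1.282 for 80% confidence

Margin of error = z* · σ/√n = 1.282 · 10.1/√245 = 0.83

CI: (30.0 - 0.83, 30.0 + 0.83) = (29.17, 30.83)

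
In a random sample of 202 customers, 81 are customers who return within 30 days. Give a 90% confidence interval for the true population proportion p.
(0.344, 0.458)

Proportion CI:
p̂ = 81/202 = 0.40099
SE = √(p̂(1-p̂)/n) = √(0.40099 · 0.59901 / 202) = 0.03448

z* = 1.645
Margin = z* · SE = 1.645 · 0.03448 = 0.0567

CI: 0.40099 ± 0.0567 = (0.344, 0.458)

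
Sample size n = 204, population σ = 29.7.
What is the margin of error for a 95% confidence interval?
Margin of error = 4.08

Margin of error = z* · σ/√n
= 1.960 · 29.7/√204
= 1.960 · 29.7/14.2829
= 4.08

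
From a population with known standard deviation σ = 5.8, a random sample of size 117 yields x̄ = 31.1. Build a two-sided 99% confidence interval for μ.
(29.72, 32.48)

z-interval (σ known):
z* = 2.576 for 99% confidence

Margin of error = z* · σ/√n = 2.576 · 5.8/√117 = 1.38

CI: (31.1 - 1.38, 31.1 + 1.38) = (29.72, 32.48)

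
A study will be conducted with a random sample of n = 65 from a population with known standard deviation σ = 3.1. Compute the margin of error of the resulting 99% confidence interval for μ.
Margin of error = 0.99

Margin of error = z* · σ/√n
= 2.576 · 3.1/√65
= 2.576 · 3.1/8.0623
= 0.99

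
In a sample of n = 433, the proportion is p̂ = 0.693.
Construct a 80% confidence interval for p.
(0.665, 0.721)

Proportion CI:
SE = √(p̂(1-p̂)/n) = √(0.693 · 0.307 / 433) = 0.02217

z* = 1.282
Margin = z* · SE = 1.282 · 0.02217 = 0.0284

CI: 0.693 ± 0.0284 = (0.665, 0.721)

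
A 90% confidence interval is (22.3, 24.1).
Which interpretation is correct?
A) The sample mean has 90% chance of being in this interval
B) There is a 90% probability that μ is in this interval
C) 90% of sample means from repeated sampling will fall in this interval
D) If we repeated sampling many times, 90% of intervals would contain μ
D

A) Wrong — x̄ is observed and sits in the interval by construction.
B) Wrong — μ is fixed; the randomness lives in the interval, not in μ.
C) Wrong — coverage applies to intervals containing μ, not to future x̄ values.
D) Correct — this is the frequentist long-run coverage interpretation.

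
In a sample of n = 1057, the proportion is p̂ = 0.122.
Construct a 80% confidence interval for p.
(0.109, 0.135)

Proportion CI:
SE = √(p̂(1-p̂)/n) = √(0.122 · 0.878 / 1057) = 0.01007

z* = 1.282
Margin = z* · SE = 1.282 · 0.01007 = 0.0129

CI: 0.122 ± 0.0129 = (0.109, 0.135)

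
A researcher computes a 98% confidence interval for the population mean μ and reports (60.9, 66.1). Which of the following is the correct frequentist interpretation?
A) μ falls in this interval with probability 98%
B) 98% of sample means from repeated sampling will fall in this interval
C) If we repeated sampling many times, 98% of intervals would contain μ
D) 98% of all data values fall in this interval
C

A) Wrong — μ is fixed; the randomness lives in the interval, not in μ.
B) Wrong — coverage applies to intervals containing μ, not to future x̄ values.
C) Correct — this is the frequentist long-run coverage interpretation.
D) Wrong — a CI is about the parameter μ, not individual data values.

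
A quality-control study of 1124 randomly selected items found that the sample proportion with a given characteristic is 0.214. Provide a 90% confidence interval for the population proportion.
(0.194, 0.234)

Proportion CI:
SE = √(p̂(1-p̂)/n) = √(0.214 · 0.786 / 1124) = 0.01223

z* = 1.645
Margin = z* · SE = 1.645 · 0.01223 = 0.0201

CI: 0.214 ± 0.0201 = (0.194, 0.234)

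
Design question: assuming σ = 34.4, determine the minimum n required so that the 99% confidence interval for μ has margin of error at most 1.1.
n ≥ 6490

For margin E ≤ 1.1:
n ≥ (z* · σ / E)²
n ≥ (2.576 · 34.4 / 1.1)²
n ≥ 6489.68

Minimum n = 6490 (rounding up)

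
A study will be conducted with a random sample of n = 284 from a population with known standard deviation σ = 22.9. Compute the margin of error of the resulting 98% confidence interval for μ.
Margin of error = 3.16

Margin of error = z* · σ/√n
= 2.326 · 22.9/√284
= 2.326 · 22.9/16.8523
= 3.16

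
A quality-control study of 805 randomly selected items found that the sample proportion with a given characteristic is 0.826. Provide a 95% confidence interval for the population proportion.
(0.800, 0.852)

Proportion CI:
SE = √(p̂(1-p̂)/n) = √(0.826 · 0.174 / 805) = 0.01336

z* = 1.960
Margin = z* · SE = 1.960 · 0.01336 = 0.0262

CI: 0.826 ± 0.0262 = (0.800, 0.852)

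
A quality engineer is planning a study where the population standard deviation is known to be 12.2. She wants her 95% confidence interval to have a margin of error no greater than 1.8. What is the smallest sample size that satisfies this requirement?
n ≥ 177

For margin E ≤ 1.8:
n ≥ (z* · σ / E)²
n ≥ (1.960 · 12.2 / 1.8)²
n ≥ 176.48

Minimum n = 177 (rounding up)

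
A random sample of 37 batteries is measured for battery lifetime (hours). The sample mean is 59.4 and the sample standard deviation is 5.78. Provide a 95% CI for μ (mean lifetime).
(57.47, 61.33)

t-interval (σ unknown):
df = n - 1 = 36
t* = 2.028 for 95% confidence

Margin of error = t* · s/√n = 2.028 · 5.78/√37 = 1.93

CI: (57.47, 61.33)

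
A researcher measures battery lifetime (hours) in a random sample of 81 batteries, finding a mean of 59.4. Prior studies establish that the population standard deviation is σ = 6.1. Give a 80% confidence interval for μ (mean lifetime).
(58.53, 60.27)

z-interval (σ known):
z* = 1.282 for 80% confidence

Margin of error = z* · σ/√n = 1.282 · 6.1/√81 = 0.87

CI: (59.4 - 0.87, 59.4 + 0.87) = (58.53, 60.27)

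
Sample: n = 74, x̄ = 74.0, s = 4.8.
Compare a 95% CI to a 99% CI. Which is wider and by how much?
99% CI is wider by 0.73

df = 73
95% CI: t* = 1.993, (72.89, 75.11), width = 2 · t* · s/√n = 2.22
99% CI: t* = 2.645, (72.52, 75.48), width = 2 · t* · s/√n = 2.95

The 99% CI is wider by 2.95 - 2.22 = 0.73.
Higher confidence requires a wider interval.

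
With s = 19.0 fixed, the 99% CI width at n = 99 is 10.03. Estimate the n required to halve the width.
n ≈ 396

CI width ∝ 1/√n
To reduce width by factor 2, need √n to grow by 2 → need 2² = 4 times as many samples.

Current: n = 99, width = 10.03
New: n = 396, width ≈ 4.94

Width reduced by factor of 10.03/4.94 = 2.03.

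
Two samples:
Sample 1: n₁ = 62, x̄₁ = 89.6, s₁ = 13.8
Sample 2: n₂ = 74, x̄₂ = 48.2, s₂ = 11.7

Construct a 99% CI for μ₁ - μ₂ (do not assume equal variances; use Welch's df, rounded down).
(35.59, 47.21)

Difference: x̄₁ - x̄₂ = 41.40
SE = √(s₁²/n₁ + s₂²/n₂) = √(13.8²/62 + 11.7²/74) = 2.2184
df = 120.18 → 120 (Welch–Satterthwaite, rounded down)
t* = 2.617

CI: 41.40 ± 2.617 · 2.2184 = 41.40 ± 5.81 = (35.59, 47.21)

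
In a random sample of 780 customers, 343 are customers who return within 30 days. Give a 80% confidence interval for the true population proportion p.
(0.417, 0.463)

Proportion CI:
p̂ = 343/780 = 0.43974
SE = √(p̂(1-p̂)/n) = √(0.43974 · 0.56026 / 780) = 0.01777

z* = 1.282
Margin = z* · SE = 1.282 · 0.01777 = 0.0228

CI: 0.43974 ± 0.0228 = (0.417, 0.463)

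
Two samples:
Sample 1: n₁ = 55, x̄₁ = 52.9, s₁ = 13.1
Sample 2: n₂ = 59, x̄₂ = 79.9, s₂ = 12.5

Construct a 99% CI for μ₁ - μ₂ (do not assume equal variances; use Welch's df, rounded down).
(-33.30, -20.70)

Difference: x̄₁ - x̄₂ = -27.00
SE = √(s₁²/n₁ + s₂²/n₂) = √(13.1²/55 + 12.5²/59) = 2.4018
df = 110.47 → 110 (Welch–Satterthwaite, rounded down)
t* = 2.621

CI: -27.00 ± 2.621 · 2.4018 = -27.00 ± 6.30 = (-33.30, -20.70)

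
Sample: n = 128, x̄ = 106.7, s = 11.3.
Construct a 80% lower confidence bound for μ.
μ ≥ 105.86

Lower bound (one-sided):
t* = 0.844 (one-sided for 80%)
Lower bound = x̄ - t* · s/√n = 106.7 - 0.844 · 11.3/√128 = 105.86

We are 80% confident that μ ≥ 105.86.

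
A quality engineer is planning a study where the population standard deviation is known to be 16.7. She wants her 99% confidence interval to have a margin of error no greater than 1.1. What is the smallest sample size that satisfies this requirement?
n ≥ 1530

For margin E ≤ 1.1:
n ≥ (z* · σ / E)²
n ≥ (2.576 · 16.7 / 1.1)²
n ≥ 1529.46

Minimum n = 1530 (rounding up)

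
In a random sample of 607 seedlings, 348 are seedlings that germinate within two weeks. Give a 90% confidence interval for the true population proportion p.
(0.540, 0.606)

Proportion CI:
p̂ = 348/607 = 0.57331
SE = √(p̂(1-p̂)/n) = √(0.57331 · 0.42669 / 607) = 0.02008

z* = 1.645
Margin = z* · SE = 1.645 · 0.02008 = 0.0330

CI: 0.57331 ± 0.0330 = (0.540, 0.606)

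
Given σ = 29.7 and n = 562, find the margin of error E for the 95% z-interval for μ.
Margin of error = 2.46

Margin of error = z* · σ/√n
= 1.960 · 29.7/√562
= 1.960 · 29.7/23.7065
= 2.46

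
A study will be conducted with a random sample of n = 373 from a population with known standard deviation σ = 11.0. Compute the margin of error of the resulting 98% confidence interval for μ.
Margin of error = 1.32

Margin of error = z* · σ/√n
= 2.326 · 11.0/√373
= 2.326 · 11.0/19.3132
= 1.32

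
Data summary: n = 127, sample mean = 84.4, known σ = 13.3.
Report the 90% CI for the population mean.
(82.46, 86.34)

z-interval (σ known):
z* = 1.645 for 90% confidence

Margin of error = z* · σ/√n = 1.645 · 13.3/√127 = 1.94

CI: (84.4 - 1.94, 84.4 + 1.94) = (82.46, 86.34)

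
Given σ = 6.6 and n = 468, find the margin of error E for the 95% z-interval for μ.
Margin of error = 0.60

Margin of error = z* · σ/√n
= 1.960 · 6.6/√468
= 1.960 · 6.6/21.6333
= 0.60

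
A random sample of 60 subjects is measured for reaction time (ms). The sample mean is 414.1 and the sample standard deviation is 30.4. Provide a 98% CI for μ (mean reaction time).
(404.72, 423.48)

t-interval (σ unknown):
df = n - 1 = 59
t* = 2.391 for 98% confidence

Margin of error = t* · s/√n = 2.391 · 30.4/√60 = 9.38

CI: (404.72, 423.48)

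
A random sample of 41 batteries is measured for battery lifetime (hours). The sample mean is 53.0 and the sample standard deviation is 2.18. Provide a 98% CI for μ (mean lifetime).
(52.18, 53.82)

t-interval (σ unknown):
df = n - 1 = 40
t* = 2.423 for 98% confidence

Margin of error = t* · s/√n = 2.423 · 2.18/√41 = 0.82

CI: (52.18, 53.82)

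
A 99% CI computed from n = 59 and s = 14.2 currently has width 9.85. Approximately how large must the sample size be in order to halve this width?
n ≈ 236

CI width ∝ 1/√n
To reduce width by factor 2, need √n to grow by 2 → need 2² = 4 times as many samples.

Current: n = 59, width = 9.85
New: n = 236, width ≈ 4.80

Width reduced by factor of 9.85/4.80 = 2.05.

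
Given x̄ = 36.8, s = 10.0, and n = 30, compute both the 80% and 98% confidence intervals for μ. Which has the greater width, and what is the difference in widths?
98% CI is wider by 4.20

df = 29
80% CI: t* = 1.311, (34.41, 39.19), width = 2 · t* · s/√n = 4.79
98% CI: t* = 2.462, (32.31, 41.29), width = 2 · t* · s/√n = 8.99

The 98% CI is wider by 8.99 - 4.79 = 4.20.
Higher confidence requires a wider interval.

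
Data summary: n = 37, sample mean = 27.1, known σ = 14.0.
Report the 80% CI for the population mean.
(24.15, 30.05)

z-interval (σ known):
z* = 1.282 for 80% confidence

Margin of error = z* · σ/√n = 1.282 · 14.0/√37 = 2.95

CI: (27.1 - 2.95, 27.1 + 2.95) = (24.15, 30.05)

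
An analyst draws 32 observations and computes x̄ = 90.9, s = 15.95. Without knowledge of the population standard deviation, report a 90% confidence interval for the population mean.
(86.12, 95.68)

t-interval (σ unknown):
df = n - 1 = 31
t* = 1.696 for 90% confidence

Margin of error = t* · s/√n = 1.696 · 15.95/√32 = 4.78

CI: (86.12, 95.68)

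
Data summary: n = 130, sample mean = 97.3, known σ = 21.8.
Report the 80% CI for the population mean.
(94.85, 99.75)

z-interval (σ known):
z* = 1.282 for 80% confidence

Margin of error = z* · σ/√n = 1.282 · 21.8/√130 = 2.45

CI: (97.3 - 2.45, 97.3 + 2.45) = (94.85, 99.75)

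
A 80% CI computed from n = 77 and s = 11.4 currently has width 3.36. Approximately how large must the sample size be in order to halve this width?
n ≈ 308

CI width ∝ 1/√n
To reduce width by factor 2, need √n to grow by 2 → need 2² = 4 times as many samples.

Current: n = 77, width = 3.36
New: n = 308, width ≈ 1.67

Width reduced by factor of 3.36/1.67 = 2.01.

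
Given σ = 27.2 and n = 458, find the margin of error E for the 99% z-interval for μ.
Margin of error = 3.27

Margin of error = z* · σ/√n
= 2.576 · 27.2/√458
= 2.576 · 27.2/21.4009
= 3.27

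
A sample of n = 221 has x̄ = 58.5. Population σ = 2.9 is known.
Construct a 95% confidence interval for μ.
(58.12, 58.88)

z-interval (σ known):
z* = 1.960 for 95% confidence

Margin of error = z* · σ/√n = 1.960 · 2.9/√221 = 0.38

CI: (58.5 - 0.38, 58.5 + 0.38) = (58.12, 58.88)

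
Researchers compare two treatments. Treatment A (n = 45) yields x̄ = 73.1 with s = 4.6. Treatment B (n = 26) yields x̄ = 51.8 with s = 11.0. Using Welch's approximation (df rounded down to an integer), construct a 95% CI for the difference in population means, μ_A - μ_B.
(16.68, 25.92)

Difference: x̄₁ - x̄₂ = 21.30
SE = √(s₁²/n₁ + s₂²/n₂) = √(4.6²/45 + 11.0²/26) = 2.2636
df = 30.13 → 30 (Welch–Satterthwaite, rounded down)
t* = 2.042

CI: 21.30 ± 2.042 · 2.2636 = 21.30 ± 4.62 = (16.68, 25.92)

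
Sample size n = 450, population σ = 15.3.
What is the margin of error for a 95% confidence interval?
Margin of error = 1.41

Margin of error = z* · σ/√n
= 1.960 · 15.3/√450
= 1.960 · 15.3/21.2132
= 1.41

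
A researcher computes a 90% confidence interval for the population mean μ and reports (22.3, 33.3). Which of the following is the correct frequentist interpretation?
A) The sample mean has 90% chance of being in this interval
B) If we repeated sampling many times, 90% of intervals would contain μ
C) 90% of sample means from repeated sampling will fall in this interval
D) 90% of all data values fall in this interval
B

A) Wrong — x̄ is observed and sits in the interval by construction.
B) Correct — this is the frequentist long-run coverage interpretation.
C) Wrong — coverage applies to intervals containing μ, not to future x̄ values.
D) Wrong — a CI is about the parameter μ, not individual data values.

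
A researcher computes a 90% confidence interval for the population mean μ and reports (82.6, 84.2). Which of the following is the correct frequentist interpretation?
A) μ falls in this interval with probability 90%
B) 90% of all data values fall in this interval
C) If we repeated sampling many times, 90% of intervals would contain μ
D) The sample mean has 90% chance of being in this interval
C

A) Wrong — μ is fixed; the randomness lives in the interval, not in μ.
B) Wrong — a CI is about the parameter μ, not individual data values.
C) Correct — this is the frequentist long-run coverage interpretation.
D) Wrong — x̄ is observed and sits in the interval by construction.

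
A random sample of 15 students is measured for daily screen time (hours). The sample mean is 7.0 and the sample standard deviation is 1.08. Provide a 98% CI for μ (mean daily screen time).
(6.27, 7.73)

t-interval (σ unknown):
df = n - 1 = 14
t* = 2.624 for 98% confidence

Margin of error = t* · s/√n = 2.624 · 1.08/√15 = 0.73

CI: (6.27, 7.73)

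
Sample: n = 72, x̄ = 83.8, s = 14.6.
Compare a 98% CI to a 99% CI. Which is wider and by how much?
99% CI is wider by 0.92

df = 71
98% CI: t* = 2.380, (79.70, 87.90), width = 2 · t* · s/√n = 8.19
99% CI: t* = 2.647, (79.25, 88.35), width = 2 · t* · s/√n = 9.11

The 99% CI is wider by 9.11 - 8.19 = 0.92.
Higher confidence requires a wider interval.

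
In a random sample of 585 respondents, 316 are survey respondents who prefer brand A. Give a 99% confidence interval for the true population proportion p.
(0.487, 0.593)

Proportion CI:
p̂ = 316/585 = 0.54017
SE = √(p̂(1-p̂)/n) = √(0.54017 · 0.45983 / 585) = 0.02061

z* = 2.576
Margin = z* · SE = 2.576 · 0.02061 = 0.0531

CI: 0.54017 ± 0.0531 = (0.487, 0.593)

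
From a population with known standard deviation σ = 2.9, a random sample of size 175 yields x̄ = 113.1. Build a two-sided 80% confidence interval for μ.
(112.82, 113.38)

z-interval (σ known):
z* = 1.282 for 80% confidence

Margin of error = z* · σ/√n = 1.282 · 2.9/√175 = 0.28

CI: (113.1 - 0.28, 113.1 + 0.28) = (112.82, 113.38)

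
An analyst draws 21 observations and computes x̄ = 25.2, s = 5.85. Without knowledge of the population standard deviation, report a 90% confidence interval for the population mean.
(23.00, 27.40)

t-interval (σ unknown):
df = n - 1 = 20
t* = 1.725 for 90% confidence

Margin of error = t* · s/√n = 1.725 · 5.85/√21 = 2.20

CI: (23.00, 27.40)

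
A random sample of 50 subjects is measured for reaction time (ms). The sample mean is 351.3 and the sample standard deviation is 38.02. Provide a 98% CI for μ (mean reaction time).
(338.37, 364.23)

t-interval (σ unknown):
df = n - 1 = 49
t* = 2.405 for 98% confidence

Margin of error = t* · s/√n = 2.405 · 38.02/√50 = 12.93

CI: (338.37, 364.23)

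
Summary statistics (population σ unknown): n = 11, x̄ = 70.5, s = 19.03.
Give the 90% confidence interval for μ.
(60.10, 80.90)

t-interval (σ unknown):
df = n - 1 = 10
t* = 1.812 for 90% confidence

Margin of error = t* · s/√n = 1.812 · 19.03/√11 = 10.40

CI: (60.10, 80.90)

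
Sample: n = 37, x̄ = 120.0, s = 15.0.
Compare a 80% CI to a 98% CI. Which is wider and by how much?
98% CI is wider by 5.56

df = 36
80% CI: t* = 1.306, (116.78, 123.22), width = 2 · t* · s/√n = 6.44
98% CI: t* = 2.434, (114.00, 126.00), width = 2 · t* · s/√n = 12.00

The 98% CI is wider by 12.00 - 6.44 = 5.56.
Higher confidence requires a wider interval.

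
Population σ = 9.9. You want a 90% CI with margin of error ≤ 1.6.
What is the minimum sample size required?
n ≥ 104

For margin E ≤ 1.6:
n ≥ (z* · σ / E)²
n ≥ (1.645 · 9.9 / 1.6)²
n ≥ 103.60

Minimum n = 104 (rounding up)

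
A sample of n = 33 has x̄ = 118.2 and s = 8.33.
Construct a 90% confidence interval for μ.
(115.74, 120.66)

t-interval (σ unknown):
df = n - 1 = 32
t* = 1.694 for 90% confidence

Margin of error = t* · s/√n = 1.694 · 8.33/√33 = 2.46

CI: (115.74, 120.66)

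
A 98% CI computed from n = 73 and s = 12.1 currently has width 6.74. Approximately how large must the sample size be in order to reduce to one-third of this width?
n ≈ 657

CI width ∝ 1/√n
To reduce width by factor 3, need √n to grow by 3 → need 3² = 9 times as many samples.

Current: n = 73, width = 6.74
New: n = 657, width ≈ 2.20

Width reduced by factor of 6.74/2.20 = 3.06.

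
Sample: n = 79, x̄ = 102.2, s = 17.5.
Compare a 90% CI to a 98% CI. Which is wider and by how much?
98% CI is wider by 2.79

df = 78
90% CI: t* = 1.665, (98.92, 105.48), width = 2 · t* · s/√n = 6.56
98% CI: t* = 2.375, (97.52, 106.88), width = 2 · t* · s/√n = 9.35

The 98% CI is wider by 9.35 - 6.56 = 2.79.
Higher confidence requires a wider interval.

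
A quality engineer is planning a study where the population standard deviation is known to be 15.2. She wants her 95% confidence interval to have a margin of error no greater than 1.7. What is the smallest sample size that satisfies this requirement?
n ≥ 308

For margin E ≤ 1.7:
n ≥ (z* · σ / E)²
n ≥ (1.960 · 15.2 / 1.7)²
n ≥ 307.12

Minimum n = 308 (rounding up)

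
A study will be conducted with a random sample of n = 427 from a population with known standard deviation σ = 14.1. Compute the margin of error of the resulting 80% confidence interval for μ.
Margin of error = 0.87

Margin of error = z* · σ/√n
= 1.282 · 14.1/√427
= 1.282 · 14.1/20.6640
= 0.87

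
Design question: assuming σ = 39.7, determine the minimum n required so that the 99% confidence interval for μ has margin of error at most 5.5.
n ≥ 346

For margin E ≤ 5.5:
n ≥ (z* · σ / E)²
n ≥ (2.576 · 39.7 / 5.5)²
n ≥ 345.74

Minimum n = 346 (rounding up)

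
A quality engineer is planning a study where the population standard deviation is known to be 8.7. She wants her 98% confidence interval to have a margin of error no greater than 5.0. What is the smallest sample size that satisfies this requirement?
n ≥ 17

For margin E ≤ 5.0:
n ≥ (z* · σ / E)²
n ≥ (2.326 · 8.7 / 5.0)²
n ≥ 16.38

Minimum n = 17 (rounding up)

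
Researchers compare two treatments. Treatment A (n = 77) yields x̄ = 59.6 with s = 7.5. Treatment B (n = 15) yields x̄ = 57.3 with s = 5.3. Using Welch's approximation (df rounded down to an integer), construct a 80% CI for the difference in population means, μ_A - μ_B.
(0.18, 4.42)

Difference: x̄₁ - x̄₂ = 2.30
SE = √(s₁²/n₁ + s₂²/n₂) = √(7.5²/77 + 5.3²/15) = 1.6134
df = 26.32 → 26 (Welch–Satterthwaite, rounded down)
t* = 1.315

CI: 2.30 ± 1.315 · 1.6134 = 2.30 ± 2.12 = (0.18, 4.42)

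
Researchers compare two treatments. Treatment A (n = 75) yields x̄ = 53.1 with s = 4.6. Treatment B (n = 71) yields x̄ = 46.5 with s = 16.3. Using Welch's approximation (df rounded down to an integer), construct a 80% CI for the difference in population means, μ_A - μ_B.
(4.01, 9.19)

Difference: x̄₁ - x̄₂ = 6.60
SE = √(s₁²/n₁ + s₂²/n₂) = √(4.6²/75 + 16.3²/71) = 2.0061
df = 80.52 → 80 (Welch–Satterthwaite, rounded down)
t* = 1.292

CI: 6.60 ± 1.292 · 2.0061 = 6.60 ± 2.59 = (4.01, 9.19)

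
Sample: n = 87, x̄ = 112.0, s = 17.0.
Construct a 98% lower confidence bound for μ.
μ ≥ 108.20

Lower bound (one-sided):
t* = 2.085 (one-sided for 98%)
Lower bound = x̄ - t* · s/√n = 112.0 - 2.085 · 17.0/√87 = 108.20

We are 98% confident that μ ≥ 108.20.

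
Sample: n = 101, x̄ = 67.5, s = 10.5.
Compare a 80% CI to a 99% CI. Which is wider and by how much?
99% CI is wider by 2.79

df = 100
80% CI: t* = 1.290, (66.15, 68.85), width = 2 · t* · s/√n = 2.70
99% CI: t* = 2.626, (64.76, 70.24), width = 2 · t* · s/√n = 5.49

The 99% CI is wider by 5.49 - 2.70 = 2.79.
Higher confidence requires a wider interval.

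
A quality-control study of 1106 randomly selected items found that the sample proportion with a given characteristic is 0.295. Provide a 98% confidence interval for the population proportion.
(0.263, 0.327)

Proportion CI:
SE = √(p̂(1-p̂)/n) = √(0.295 · 0.705 / 1106) = 0.01371

z* = 2.326
Margin = z* · SE = 2.326 · 0.01371 = 0.0319

CI: 0.295 ± 0.0319 = (0.263, 0.327)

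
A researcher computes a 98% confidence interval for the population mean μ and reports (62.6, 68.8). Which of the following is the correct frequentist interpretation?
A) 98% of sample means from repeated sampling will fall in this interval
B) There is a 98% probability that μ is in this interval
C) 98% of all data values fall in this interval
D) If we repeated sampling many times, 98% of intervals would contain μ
D

A) Wrong — coverage applies to intervals containing μ, not to future x̄ values.
B) Wrong — μ is fixed; the randomness lives in the interval, not in μ.
C) Wrong — a CI is about the parameter μ, not individual data values.
D) Correct — this is the frequentist long-run coverage interpretation.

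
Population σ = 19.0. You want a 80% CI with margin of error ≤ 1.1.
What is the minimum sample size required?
n ≥ 491

For margin E ≤ 1.1:
n ≥ (z* · σ / E)²
n ≥ (1.282 · 19.0 / 1.1)²
n ≥ 490.34

Minimum n = 491 (rounding up)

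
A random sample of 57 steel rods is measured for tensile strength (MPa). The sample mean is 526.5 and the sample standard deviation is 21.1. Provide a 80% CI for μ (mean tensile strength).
(522.88, 530.12)

t-interval (σ unknown):
df = n - 1 = 56
t* = 1.297 for 80% confidence

Margin of error = t* · s/√n = 1.297 · 21.1/√57 = 3.62

CI: (522.88, 530.12)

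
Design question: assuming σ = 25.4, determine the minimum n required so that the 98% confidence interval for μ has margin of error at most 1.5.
n ≥ 1552

For margin E ≤ 1.5:
n ≥ (z* · σ / E)²
n ≥ (2.326 · 25.4 / 1.5)²
n ≥ 1551.33

Minimum n = 1552 (rounding up)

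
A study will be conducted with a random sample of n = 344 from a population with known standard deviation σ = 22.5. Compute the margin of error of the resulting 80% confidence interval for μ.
Margin of error = 1.56

Margin of error = z* · σ/√n
= 1.282 · 22.5/√344
= 1.282 · 22.5/18.5472
= 1.56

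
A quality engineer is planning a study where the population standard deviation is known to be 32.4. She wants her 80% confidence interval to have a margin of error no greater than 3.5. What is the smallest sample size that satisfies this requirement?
n ≥ 141

For margin E ≤ 3.5:
n ≥ (z* · σ / E)²
n ≥ (1.282 · 32.4 / 3.5)²
n ≥ 140.84

Minimum n = 141 (rounding up)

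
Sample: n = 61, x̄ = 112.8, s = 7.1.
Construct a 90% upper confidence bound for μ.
μ ≤ 113.98

Upper bound (one-sided):
t* = 1.296 (one-sided for 90%)
Upper bound = x̄ + t* · s/√n = 112.8 + 1.296 · 7.1/√61 = 113.98

We are 90% confident that μ ≤ 113.98.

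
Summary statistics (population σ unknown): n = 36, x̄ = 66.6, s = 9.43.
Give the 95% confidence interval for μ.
(63.41, 69.79)

t-interval (σ unknown):
df = n - 1 = 35
t* = 2.030 for 95% confidence

Margin of error = t* · s/√n = 2.030 · 9.43/√36 = 3.19

CI: (63.41, 69.79)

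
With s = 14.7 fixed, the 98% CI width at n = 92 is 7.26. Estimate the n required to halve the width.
n ≈ 368

CI width ∝ 1/√n
To reduce width by factor 2, need √n to grow by 2 → need 2² = 4 times as many samples.

Current: n = 92, width = 7.26
New: n = 368, width ≈ 3.58

Width reduced by factor of 7.26/3.58 = 2.03.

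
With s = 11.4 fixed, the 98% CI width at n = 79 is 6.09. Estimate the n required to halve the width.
n ≈ 316

CI width ∝ 1/√n
To reduce width by factor 2, need √n to grow by 2 → need 2² = 4 times as many samples.

Current: n = 79, width = 6.09
New: n = 316, width ≈ 3.00

Width reduced by factor of 6.09/3.00 = 2.03.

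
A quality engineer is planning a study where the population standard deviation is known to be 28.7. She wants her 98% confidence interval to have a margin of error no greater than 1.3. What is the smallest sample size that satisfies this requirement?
n ≥ 2637

For margin E ≤ 1.3:
n ≥ (z* · σ / E)²
n ≥ (2.326 · 28.7 / 1.3)²
n ≥ 2636.92

Minimum n = 2637 (rounding up)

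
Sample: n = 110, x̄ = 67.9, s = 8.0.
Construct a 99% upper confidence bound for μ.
μ ≤ 69.70

Upper bound (one-sided):
t* = 2.361 (one-sided for 99%)
Upper bound = x̄ + t* · s/√n = 67.9 + 2.361 · 8.0/√110 = 69.70

We are 99% confident that μ ≤ 69.70.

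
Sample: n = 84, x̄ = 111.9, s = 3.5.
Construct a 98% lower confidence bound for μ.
μ ≥ 111.10

Lower bound (one-sided):
t* = 2.087 (one-sided for 98%)
Lower bound = x̄ - t* · s/√n = 111.9 - 2.087 · 3.5/√84 = 111.10

We are 98% confident that μ ≥ 111.10.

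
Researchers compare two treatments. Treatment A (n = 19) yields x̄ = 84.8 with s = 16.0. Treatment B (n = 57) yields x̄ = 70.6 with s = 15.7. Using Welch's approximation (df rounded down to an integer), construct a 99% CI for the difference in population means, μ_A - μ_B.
(2.60, 25.80)

Difference: x̄₁ - x̄₂ = 14.20
SE = √(s₁²/n₁ + s₂²/n₂) = √(16.0²/19 + 15.7²/57) = 4.2188
df = 30.40 → 30 (Welch–Satterthwaite, rounded down)
t* = 2.750

CI: 14.20 ± 2.750 · 4.2188 = 14.20 ± 11.60 = (2.60, 25.80)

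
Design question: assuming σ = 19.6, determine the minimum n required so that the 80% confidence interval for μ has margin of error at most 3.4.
n ≥ 55

For margin E ≤ 3.4:
n ≥ (z* · σ / E)²
n ≥ (1.282 · 19.6 / 3.4)²
n ≥ 54.62

Minimum n = 55 (rounding up)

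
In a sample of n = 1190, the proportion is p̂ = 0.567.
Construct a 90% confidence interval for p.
(0.543, 0.591)

Proportion CI:
SE = √(p̂(1-p̂)/n) = √(0.567 · 0.433 / 1190) = 0.01436

z* = 1.645
Margin = z* · SE = 1.645 · 0.01436 = 0.0236

CI: 0.567 ± 0.0236 = (0.543, 0.591)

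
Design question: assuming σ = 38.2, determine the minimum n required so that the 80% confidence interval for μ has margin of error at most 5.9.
n ≥ 69

For margin E ≤ 5.9:
n ≥ (z* · σ / E)²
n ≥ (1.282 · 38.2 / 5.9)²
n ≥ 68.90

Minimum n = 69 (rounding up)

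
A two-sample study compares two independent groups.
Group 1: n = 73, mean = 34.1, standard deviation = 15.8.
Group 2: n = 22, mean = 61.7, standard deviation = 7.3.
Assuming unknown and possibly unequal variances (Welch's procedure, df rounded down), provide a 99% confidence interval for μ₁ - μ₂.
(-33.98, -21.22)

Difference: x̄₁ - x̄₂ = -27.60
SE = √(s₁²/n₁ + s₂²/n₂) = √(15.8²/73 + 7.3²/22) = 2.4170
df = 77.25 → 77 (Welch–Satterthwaite, rounded down)
t* = 2.641

CI: -27.60 ± 2.641 · 2.4170 = -27.60 ± 6.38 = (-33.98, -21.22)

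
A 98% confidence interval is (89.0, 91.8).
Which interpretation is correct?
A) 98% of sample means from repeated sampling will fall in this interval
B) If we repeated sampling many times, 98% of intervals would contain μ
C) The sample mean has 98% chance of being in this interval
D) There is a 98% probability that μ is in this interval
B

A) Wrong — coverage applies to intervals containing μ, not to future x̄ values.
B) Correct — this is the frequentist long-run coverage interpretation.
C) Wrong — x̄ is observed and sits in the interval by construction.
D) Wrong — μ is fixed; the randomness lives in the interval, not in μ.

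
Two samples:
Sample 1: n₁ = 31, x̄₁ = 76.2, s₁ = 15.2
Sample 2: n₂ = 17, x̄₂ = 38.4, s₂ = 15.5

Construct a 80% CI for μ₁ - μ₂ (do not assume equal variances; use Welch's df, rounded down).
(31.72, 43.88)

Difference: x̄₁ - x̄₂ = 37.80
SE = √(s₁²/n₁ + s₂²/n₂) = √(15.2²/31 + 15.5²/17) = 4.6460
df = 32.50 → 32 (Welch–Satterthwaite, rounded down)
t* = 1.309

CI: 37.80 ± 1.309 · 4.6460 = 37.80 ± 6.08 = (31.72, 43.88)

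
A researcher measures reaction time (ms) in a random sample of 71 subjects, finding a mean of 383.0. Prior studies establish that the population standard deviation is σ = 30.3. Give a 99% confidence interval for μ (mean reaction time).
(373.74, 392.26)

z-interval (σ known):
z* = 2.576 for 99% confidence

Margin of error = z* · σ/√n = 2.576 · 30.3/√71 = 9.26

CI: (383.0 - 9.26, 383.0 + 9.26) = (373.74, 392.26)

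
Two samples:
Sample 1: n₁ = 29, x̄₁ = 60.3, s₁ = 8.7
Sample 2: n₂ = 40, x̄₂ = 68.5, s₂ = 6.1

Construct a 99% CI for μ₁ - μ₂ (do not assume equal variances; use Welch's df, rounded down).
(-13.25, -3.15)

Difference: x̄₁ - x̄₂ = -8.20
SE = √(s₁²/n₁ + s₂²/n₂) = √(8.7²/29 + 6.1²/40) = 1.8816
df = 47.21 → 47 (Welch–Satterthwaite, rounded down)
t* = 2.685

CI: -8.20 ± 2.685 · 1.8816 = -8.20 ± 5.05 = (-13.25, -3.15)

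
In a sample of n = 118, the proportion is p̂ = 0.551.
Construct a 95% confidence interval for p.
(0.461, 0.641)

Proportion CI:
SE = √(p̂(1-p̂)/n) = √(0.551 · 0.449 / 118) = 0.04579

z* = 1.960
Margin = z* · SE = 1.960 · 0.04579 = 0.0897

CI: 0.551 ± 0.0897 = (0.461, 0.641)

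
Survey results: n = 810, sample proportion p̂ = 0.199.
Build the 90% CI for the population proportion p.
(0.176, 0.222)

Proportion CI:
SE = √(p̂(1-p̂)/n) = √(0.199 · 0.801 / 810) = 0.01403

z* = 1.645
Margin = z* · SE = 1.645 · 0.01403 = 0.0231

CI: 0.199 ± 0.0231 = (0.176, 0.222)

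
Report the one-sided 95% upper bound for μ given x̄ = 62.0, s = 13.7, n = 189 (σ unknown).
μ ≤ 63.65

Upper bound (one-sided):
t* = 1.653 (one-sided for 95%)
Upper bound = x̄ + t* · s/√n = 62.0 + 1.653 · 13.7/√189 = 63.65

We are 95% confident that μ ≤ 63.65.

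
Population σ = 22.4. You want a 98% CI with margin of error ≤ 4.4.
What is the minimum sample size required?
n ≥ 141

For margin E ≤ 4.4:
n ≥ (z* · σ / E)²
n ≥ (2.326 · 22.4 / 4.4)²
n ≥ 140.22

Minimum n = 141 (rounding up)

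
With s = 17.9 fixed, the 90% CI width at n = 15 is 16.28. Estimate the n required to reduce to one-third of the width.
n ≈ 135

CI width ∝ 1/√n
To reduce width by factor 3, need √n to grow by 3 → need 3² = 9 times as many samples.

Current: n = 15, width = 16.28
New: n = 135, width ≈ 5.10

Width reduced by factor of 16.28/5.10 = 3.19.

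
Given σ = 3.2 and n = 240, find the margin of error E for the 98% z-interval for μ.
Margin of error = 0.48

Margin of error = z* · σ/√n
= 2.326 · 3.2/√240
= 2.326 · 3.2/15.4919
= 0.48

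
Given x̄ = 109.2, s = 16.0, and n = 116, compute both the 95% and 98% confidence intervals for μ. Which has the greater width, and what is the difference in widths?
98% CI is wider by 1.12

df = 115
95% CI: t* = 1.981, (106.26, 112.14), width = 2 · t* · s/√n = 5.89
98% CI: t* = 2.359, (105.70, 112.70), width = 2 · t* · s/√n = 7.01

The 98% CI is wider by 7.01 - 5.89 = 1.12.
Higher confidence requires a wider interval.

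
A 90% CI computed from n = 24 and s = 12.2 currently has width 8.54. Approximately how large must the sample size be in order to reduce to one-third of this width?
n ≈ 216

CI width ∝ 1/√n
To reduce width by factor 3, need √n to grow by 3 → need 3² = 9 times as many samples.

Current: n = 24, width = 8.54
New: n = 216, width ≈ 2.74

Width reduced by factor of 8.54/2.74 = 3.12.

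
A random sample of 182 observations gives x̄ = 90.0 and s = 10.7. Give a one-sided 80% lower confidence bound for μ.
μ ≥ 89.33

Lower bound (one-sided):
t* = 0.844 (one-sided for 80%)
Lower bound = x̄ - t* · s/√n = 90.0 - 0.844 · 10.7/√182 = 89.33

We are 80% confident that μ ≥ 89.33.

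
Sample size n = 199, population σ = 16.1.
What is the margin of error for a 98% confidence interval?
Margin of error = 2.65

Margin of error = z* · σ/√n
= 2.326 · 16.1/√199
= 2.326 · 16.1/14.1067
= 2.65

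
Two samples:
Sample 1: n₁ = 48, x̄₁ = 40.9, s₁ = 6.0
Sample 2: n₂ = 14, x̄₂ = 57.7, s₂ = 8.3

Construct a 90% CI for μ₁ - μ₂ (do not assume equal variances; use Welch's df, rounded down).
(-20.94, -12.66)

Difference: x̄₁ - x̄₂ = -16.80
SE = √(s₁²/n₁ + s₂²/n₂) = √(6.0²/48 + 8.3²/14) = 2.3813
df = 17.15 → 17 (Welch–Satterthwaite, rounded down)
t* = 1.740

CI: -16.80 ± 1.740 · 2.3813 = -16.80 ± 4.14 = (-20.94, -12.66)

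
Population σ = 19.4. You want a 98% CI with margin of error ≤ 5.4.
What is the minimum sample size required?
n ≥ 70

For margin E ≤ 5.4:
n ≥ (z* · σ / E)²
n ≥ (2.326 · 19.4 / 5.4)²
n ≥ 69.83

Minimum n = 70 (rounding up)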